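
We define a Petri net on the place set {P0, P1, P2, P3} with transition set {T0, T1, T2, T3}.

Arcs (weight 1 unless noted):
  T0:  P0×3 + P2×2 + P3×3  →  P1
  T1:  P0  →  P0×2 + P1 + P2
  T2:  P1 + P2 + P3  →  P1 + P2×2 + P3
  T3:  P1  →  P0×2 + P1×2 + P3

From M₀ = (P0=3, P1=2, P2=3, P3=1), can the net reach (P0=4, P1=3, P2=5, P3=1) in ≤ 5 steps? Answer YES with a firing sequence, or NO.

YES — reachable via ⟨T1, T2⟩ (2 firings)

step 1: fire T1:  (P0=3, P1=2, P2=3, P3=1) → (P0=4, P1=3, P2=4, P3=1)
step 2: fire T2:  (P0=4, P1=3, P2=4, P3=1) → (P0=4, P1=3, P2=5, P3=1)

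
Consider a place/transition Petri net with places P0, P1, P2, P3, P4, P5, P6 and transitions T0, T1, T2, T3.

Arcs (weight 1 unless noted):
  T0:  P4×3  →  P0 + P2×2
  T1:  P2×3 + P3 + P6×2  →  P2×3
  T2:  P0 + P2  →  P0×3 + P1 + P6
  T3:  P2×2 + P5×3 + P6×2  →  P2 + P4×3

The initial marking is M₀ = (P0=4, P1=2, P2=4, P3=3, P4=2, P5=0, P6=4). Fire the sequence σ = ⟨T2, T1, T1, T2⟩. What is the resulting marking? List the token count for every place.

(P0=8, P1=4, P2=2, P3=1, P4=2, P5=0, P6=2)

step 1: fire T2:  (P0=4, P1=2, P2=4, P3=3, P4=2, P5=0, P6=4) → (P0=6, P1=3, P2=3, P3=3, P4=2, P5=0, P6=5)
step 2: fire T1:  (P0=6, P1=3, P2=3, P3=3, P4=2, P5=0, P6=5) → (P0=6, P1=3, P2=3, P3=2, P4=2, P5=0, P6=3)
step 3: fire T1:  (P0=6, P1=3, P2=3, P3=2, P4=2, P5=0, P6=3) → (P0=6, P1=3, P2=3, P3=1, P4=2, P5=0, P6=1)
step 4: fire T2:  (P0=6, P1=3, P2=3, P3=1, P4=2, P5=0, P6=1) → (P0=8, P1=4, P2=2, P3=1, P4=2, P5=0, P6=2)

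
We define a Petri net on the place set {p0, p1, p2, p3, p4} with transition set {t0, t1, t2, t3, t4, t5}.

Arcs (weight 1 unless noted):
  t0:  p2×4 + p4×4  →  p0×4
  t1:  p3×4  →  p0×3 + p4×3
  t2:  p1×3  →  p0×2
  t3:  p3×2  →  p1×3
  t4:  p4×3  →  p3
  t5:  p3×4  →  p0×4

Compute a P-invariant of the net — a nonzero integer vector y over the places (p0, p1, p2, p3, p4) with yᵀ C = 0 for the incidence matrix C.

y = (p0:3, p1:2, p2:2, p3:3, p4:1)

Incidence matrix C (rows=places, cols=transitions):
       t0   t1   t2   t3   t4   t5
   p0   4    3    2    0    0    4
   p1   0    0   -3    3    0    0
   p2  -4    0    0    0    0    0
   p3   0   -4    0   -2    1   -4
   p4  -4    3    0    0   -3    0

Candidate y = [3, 2, 2, 3, 1]; check y·C column-wise:
  col t0: 3·4 + 2·0 + 2·-4 + 3·0 + 1·-4 = 0
  col t1: 3·3 + 2·0 + 2·0 + 3·-4 + 1·3 = 0
  col t2: 3·2 + 2·-3 + 2·0 + 3·0 + 1·0 = 0
  col t3: 3·0 + 2·3 + 2·0 + 3·-2 + 1·0 = 0
  col t4: 3·0 + 2·0 + 2·0 + 3·1 + 1·-3 = 0
  col t5: 3·4 + 2·0 + 2·0 + 3·-4 + 1·0 = 0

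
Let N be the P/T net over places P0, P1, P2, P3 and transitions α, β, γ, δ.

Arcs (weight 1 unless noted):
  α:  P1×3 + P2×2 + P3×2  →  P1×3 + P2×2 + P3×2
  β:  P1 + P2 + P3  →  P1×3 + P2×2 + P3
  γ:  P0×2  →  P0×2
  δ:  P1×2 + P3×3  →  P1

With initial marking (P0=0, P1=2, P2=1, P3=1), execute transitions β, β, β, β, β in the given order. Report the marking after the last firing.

(P0=0, P1=12, P2=6, P3=1)

step 1: fire β:  (P0=0, P1=2, P2=1, P3=1) → (P0=0, P1=4, P2=2, P3=1)
step 2: fire β:  (P0=0, P1=4, P2=2, P3=1) → (P0=0, P1=6, P2=3, P3=1)
step 3: fire β:  (P0=0, P1=6, P2=3, P3=1) → (P0=0, P1=8, P2=4, P3=1)
step 4: fire β:  (P0=0, P1=8, P2=4, P3=1) → (P0=0, P1=10, P2=5, P3=1)
step 5: fire β:  (P0=0, P1=10, P2=5, P3=1) → (P0=0, P1=12, P2=6, P3=1)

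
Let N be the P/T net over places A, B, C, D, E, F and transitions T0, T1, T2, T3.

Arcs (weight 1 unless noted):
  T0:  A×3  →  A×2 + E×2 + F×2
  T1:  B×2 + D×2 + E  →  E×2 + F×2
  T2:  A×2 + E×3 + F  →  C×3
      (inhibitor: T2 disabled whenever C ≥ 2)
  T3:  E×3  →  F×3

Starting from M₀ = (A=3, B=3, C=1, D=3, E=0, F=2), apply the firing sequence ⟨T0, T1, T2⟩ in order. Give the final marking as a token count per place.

step 1: fire T0:  (A=3, B=3, C=1, D=3, E=0, F=2) → (A=2, B=3, C=1, D=3, E=2, F=4)
step 2: fire T1:  (A=2, B=3, C=1, D=3, E=2, F=4) → (A=2, B=1, C=1, D=1, E=3, F=6)
step 3: fire T2:  (A=2, B=1, C=1, D=1, E=3, F=6) → (A=0, B=1, C=4, D=1, E=0, F=5)

(A=0, B=1, C=4, D=1, E=0, F=5)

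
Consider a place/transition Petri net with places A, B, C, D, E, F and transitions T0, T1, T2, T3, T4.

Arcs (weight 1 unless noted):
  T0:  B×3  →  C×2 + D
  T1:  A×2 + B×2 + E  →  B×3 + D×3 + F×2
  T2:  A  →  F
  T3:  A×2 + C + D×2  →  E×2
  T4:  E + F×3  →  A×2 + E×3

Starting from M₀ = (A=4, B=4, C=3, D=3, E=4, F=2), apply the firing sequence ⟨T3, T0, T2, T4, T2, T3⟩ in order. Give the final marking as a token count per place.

(A=0, B=1, C=3, D=0, E=10, F=1)

step 1: fire T3:  (A=4, B=4, C=3, D=3, E=4, F=2) → (A=2, B=4, C=2, D=1, E=6, F=2)
step 2: fire T0:  (A=2, B=4, C=2, D=1, E=6, F=2) → (A=2, B=1, C=4, D=2, E=6, F=2)
step 3: fire T2:  (A=2, B=1, C=4, D=2, E=6, F=2) → (A=1, B=1, C=4, D=2, E=6, F=3)
step 4: fire T4:  (A=1, B=1, C=4, D=2, E=6, F=3) → (A=3, B=1, C=4, D=2, E=8, F=0)
step 5: fire T2:  (A=3, B=1, C=4, D=2, E=8, F=0) → (A=2, B=1, C=4, D=2, E=8, F=1)
step 6: fire T3:  (A=2, B=1, C=4, D=2, E=8, F=1) → (A=0, B=1, C=3, D=0, E=10, F=1)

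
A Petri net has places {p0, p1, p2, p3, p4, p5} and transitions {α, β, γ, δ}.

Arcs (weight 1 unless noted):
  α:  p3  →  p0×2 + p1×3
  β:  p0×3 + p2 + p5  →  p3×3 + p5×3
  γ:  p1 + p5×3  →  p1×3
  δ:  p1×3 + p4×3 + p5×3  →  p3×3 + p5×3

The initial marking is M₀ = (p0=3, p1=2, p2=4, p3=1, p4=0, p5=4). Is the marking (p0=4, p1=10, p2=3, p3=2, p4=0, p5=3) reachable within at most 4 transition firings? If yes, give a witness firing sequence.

step 1: fire α:  (p0=3, p1=2, p2=4, p3=1, p4=0, p5=4) → (p0=5, p1=5, p2=4, p3=0, p4=0, p5=4)
step 2: fire β:  (p0=5, p1=5, p2=4, p3=0, p4=0, p5=4) → (p0=2, p1=5, p2=3, p3=3, p4=0, p5=6)
step 3: fire α:  (p0=2, p1=5, p2=3, p3=3, p4=0, p5=6) → (p0=4, p1=8, p2=3, p3=2, p4=0, p5=6)
step 4: fire γ:  (p0=4, p1=8, p2=3, p3=2, p4=0, p5=6) → (p0=4, p1=10, p2=3, p3=2, p4=0, p5=3)

YES — reachable via ⟨α, β, α, γ⟩ (4 firings)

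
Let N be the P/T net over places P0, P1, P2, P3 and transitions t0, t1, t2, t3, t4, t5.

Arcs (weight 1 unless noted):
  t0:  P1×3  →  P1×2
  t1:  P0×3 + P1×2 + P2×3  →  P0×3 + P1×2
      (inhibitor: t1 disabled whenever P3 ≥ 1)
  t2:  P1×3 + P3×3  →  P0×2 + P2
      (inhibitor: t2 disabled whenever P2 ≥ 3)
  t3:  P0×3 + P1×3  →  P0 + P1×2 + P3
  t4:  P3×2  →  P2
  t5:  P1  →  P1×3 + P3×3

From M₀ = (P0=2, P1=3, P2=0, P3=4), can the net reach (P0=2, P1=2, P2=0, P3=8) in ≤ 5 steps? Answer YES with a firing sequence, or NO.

depth 0: 1 marking
depth 1: 5 markings reached so far
depth 2: 11 markings reached so far
depth 3: 21 markings reached so far
depth 4: 39 markings reached so far
depth 5: 68 markings reached so far
target is not among the 68 markings reachable within 5 steps

NO — not reachable within 5 firings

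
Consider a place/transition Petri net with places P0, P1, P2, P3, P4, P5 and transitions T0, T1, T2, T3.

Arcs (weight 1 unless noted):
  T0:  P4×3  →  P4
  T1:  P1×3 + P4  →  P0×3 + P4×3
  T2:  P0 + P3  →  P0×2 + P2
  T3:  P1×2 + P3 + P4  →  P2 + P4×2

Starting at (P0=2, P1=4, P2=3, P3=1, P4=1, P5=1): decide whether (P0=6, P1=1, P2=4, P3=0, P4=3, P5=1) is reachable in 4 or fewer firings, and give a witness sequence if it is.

step 1: fire T1:  (P0=2, P1=4, P2=3, P3=1, P4=1, P5=1) → (P0=5, P1=1, P2=3, P3=1, P4=3, P5=1)
step 2: fire T2:  (P0=5, P1=1, P2=3, P3=1, P4=3, P5=1) → (P0=6, P1=1, P2=4, P3=0, P4=3, P5=1)

YES — reachable via ⟨T1, T2⟩ (2 firings)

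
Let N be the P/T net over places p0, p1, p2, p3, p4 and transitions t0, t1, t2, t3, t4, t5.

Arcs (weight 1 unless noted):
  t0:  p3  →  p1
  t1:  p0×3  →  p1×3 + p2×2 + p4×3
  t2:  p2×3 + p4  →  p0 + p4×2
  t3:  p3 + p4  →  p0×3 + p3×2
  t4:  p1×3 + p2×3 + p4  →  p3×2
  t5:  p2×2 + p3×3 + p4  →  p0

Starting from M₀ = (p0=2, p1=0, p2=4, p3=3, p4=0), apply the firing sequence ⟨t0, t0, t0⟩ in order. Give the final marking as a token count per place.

(p0=2, p1=3, p2=4, p3=0, p4=0)

step 1: fire t0:  (p0=2, p1=0, p2=4, p3=3, p4=0) → (p0=2, p1=1, p2=4, p3=2, p4=0)
step 2: fire t0:  (p0=2, p1=1, p2=4, p3=2, p4=0) → (p0=2, p1=2, p2=4, p3=1, p4=0)
step 3: fire t0:  (p0=2, p1=2, p2=4, p3=1, p4=0) → (p0=2, p1=3, p2=4, p3=0, p4=0)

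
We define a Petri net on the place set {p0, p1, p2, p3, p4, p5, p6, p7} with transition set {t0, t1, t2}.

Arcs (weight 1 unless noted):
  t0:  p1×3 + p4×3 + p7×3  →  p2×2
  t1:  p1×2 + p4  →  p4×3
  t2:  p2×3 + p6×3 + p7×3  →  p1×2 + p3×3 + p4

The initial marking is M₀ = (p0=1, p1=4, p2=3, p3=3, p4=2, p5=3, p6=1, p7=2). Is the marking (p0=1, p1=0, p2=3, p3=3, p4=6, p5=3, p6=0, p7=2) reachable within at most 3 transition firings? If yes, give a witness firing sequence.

depth 0: 1 marking
depth 1: 2 markings reached so far
depth 2: 3 markings reached so far
depth 3: 3 markings reached so far
(frontier empty at depth 3; search complete)
target is not among the 3 markings reachable within 3 steps

NO — not reachable within 3 firings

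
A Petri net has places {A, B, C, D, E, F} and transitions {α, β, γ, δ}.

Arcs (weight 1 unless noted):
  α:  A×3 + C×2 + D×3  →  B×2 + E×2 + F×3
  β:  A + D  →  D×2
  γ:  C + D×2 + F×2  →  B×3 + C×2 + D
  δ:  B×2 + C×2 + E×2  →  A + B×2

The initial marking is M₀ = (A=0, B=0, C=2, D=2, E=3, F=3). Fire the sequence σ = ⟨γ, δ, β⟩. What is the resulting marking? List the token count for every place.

step 1: fire γ:  (A=0, B=0, C=2, D=2, E=3, F=3) → (A=0, B=3, C=3, D=1, E=3, F=1)
step 2: fire δ:  (A=0, B=3, C=3, D=1, E=3, F=1) → (A=1, B=3, C=1, D=1, E=1, F=1)
step 3: fire β:  (A=1, B=3, C=1, D=1, E=1, F=1) → (A=0, B=3, C=1, D=2, E=1, F=1)

(A=0, B=3, C=1, D=2, E=1, F=1)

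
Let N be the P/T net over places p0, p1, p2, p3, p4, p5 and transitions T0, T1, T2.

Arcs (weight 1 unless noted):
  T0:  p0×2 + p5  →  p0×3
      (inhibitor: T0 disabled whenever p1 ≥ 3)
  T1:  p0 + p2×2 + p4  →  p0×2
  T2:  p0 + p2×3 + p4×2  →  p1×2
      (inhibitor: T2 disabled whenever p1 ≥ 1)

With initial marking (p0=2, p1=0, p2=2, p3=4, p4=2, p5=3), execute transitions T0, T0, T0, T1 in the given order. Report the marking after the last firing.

step 1: fire T0:  (p0=2, p1=0, p2=2, p3=4, p4=2, p5=3) → (p0=3, p1=0, p2=2, p3=4, p4=2, p5=2)
step 2: fire T0:  (p0=3, p1=0, p2=2, p3=4, p4=2, p5=2) → (p0=4, p1=0, p2=2, p3=4, p4=2, p5=1)
step 3: fire T0:  (p0=4, p1=0, p2=2, p3=4, p4=2, p5=1) → (p0=5, p1=0, p2=2, p3=4, p4=2, p5=0)
step 4: fire T1:  (p0=5, p1=0, p2=2, p3=4, p4=2, p5=0) → (p0=6, p1=0, p2=0, p3=4, p4=1, p5=0)

(p0=6, p1=0, p2=0, p3=4, p4=1, p5=0)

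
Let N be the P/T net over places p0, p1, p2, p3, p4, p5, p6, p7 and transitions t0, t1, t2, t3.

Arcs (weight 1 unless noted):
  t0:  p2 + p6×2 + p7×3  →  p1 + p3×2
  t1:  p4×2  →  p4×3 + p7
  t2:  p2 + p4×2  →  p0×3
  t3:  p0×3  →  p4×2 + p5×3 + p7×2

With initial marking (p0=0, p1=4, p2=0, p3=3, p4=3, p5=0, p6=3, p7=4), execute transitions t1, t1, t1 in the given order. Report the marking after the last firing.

(p0=0, p1=4, p2=0, p3=3, p4=6, p5=0, p6=3, p7=7)

step 1: fire t1:  (p0=0, p1=4, p2=0, p3=3, p4=3, p5=0, p6=3, p7=4) → (p0=0, p1=4, p2=0, p3=3, p4=4, p5=0, p6=3, p7=5)
step 2: fire t1:  (p0=0, p1=4, p2=0, p3=3, p4=4, p5=0, p6=3, p7=5) → (p0=0, p1=4, p2=0, p3=3, p4=5, p5=0, p6=3, p7=6)
step 3: fire t1:  (p0=0, p1=4, p2=0, p3=3, p4=5, p5=0, p6=3, p7=6) → (p0=0, p1=4, p2=0, p3=3, p4=6, p5=0, p6=3, p7=7)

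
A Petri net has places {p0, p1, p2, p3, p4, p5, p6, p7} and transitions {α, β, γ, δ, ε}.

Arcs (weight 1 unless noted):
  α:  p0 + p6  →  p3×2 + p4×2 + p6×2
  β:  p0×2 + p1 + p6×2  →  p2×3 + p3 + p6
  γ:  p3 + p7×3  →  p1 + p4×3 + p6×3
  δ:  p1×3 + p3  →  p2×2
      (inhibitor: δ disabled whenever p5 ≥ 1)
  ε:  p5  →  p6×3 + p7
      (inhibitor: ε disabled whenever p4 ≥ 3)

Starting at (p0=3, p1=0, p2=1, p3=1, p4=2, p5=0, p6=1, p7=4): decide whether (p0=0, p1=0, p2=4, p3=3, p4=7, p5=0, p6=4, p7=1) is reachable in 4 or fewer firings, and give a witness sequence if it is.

YES — reachable via ⟨α, γ, β⟩ (3 firings)

step 1: fire α:  (p0=3, p1=0, p2=1, p3=1, p4=2, p5=0, p6=1, p7=4) → (p0=2, p1=0, p2=1, p3=3, p4=4, p5=0, p6=2, p7=4)
step 2: fire γ:  (p0=2, p1=0, p2=1, p3=3, p4=4, p5=0, p6=2, p7=4) → (p0=2, p1=1, p2=1, p3=2, p4=7, p5=0, p6=5, p7=1)
step 3: fire β:  (p0=2, p1=1, p2=1, p3=2, p4=7, p5=0, p6=5, p7=1) → (p0=0, p1=0, p2=4, p3=3, p4=7, p5=0, p6=4, p7=1)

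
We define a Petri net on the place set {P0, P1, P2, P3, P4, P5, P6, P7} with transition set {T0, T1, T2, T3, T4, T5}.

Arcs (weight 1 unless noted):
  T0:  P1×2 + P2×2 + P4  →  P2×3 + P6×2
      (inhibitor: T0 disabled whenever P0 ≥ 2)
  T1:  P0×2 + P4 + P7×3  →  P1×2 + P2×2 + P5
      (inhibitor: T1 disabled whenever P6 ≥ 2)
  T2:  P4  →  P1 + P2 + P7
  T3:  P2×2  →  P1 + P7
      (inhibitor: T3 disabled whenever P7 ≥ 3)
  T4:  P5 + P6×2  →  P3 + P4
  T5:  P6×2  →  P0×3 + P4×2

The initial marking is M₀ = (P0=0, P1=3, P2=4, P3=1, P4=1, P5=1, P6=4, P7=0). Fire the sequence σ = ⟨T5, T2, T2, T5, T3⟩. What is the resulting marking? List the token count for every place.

(P0=6, P1=6, P2=4, P3=1, P4=3, P5=1, P6=0, P7=3)

step 1: fire T5:  (P0=0, P1=3, P2=4, P3=1, P4=1, P5=1, P6=4, P7=0) → (P0=3, P1=3, P2=4, P3=1, P4=3, P5=1, P6=2, P7=0)
step 2: fire T2:  (P0=3, P1=3, P2=4, P3=1, P4=3, P5=1, P6=2, P7=0) → (P0=3, P1=4, P2=5, P3=1, P4=2, P5=1, P6=2, P7=1)
step 3: fire T2:  (P0=3, P1=4, P2=5, P3=1, P4=2, P5=1, P6=2, P7=1) → (P0=3, P1=5, P2=6, P3=1, P4=1, P5=1, P6=2, P7=2)
step 4: fire T5:  (P0=3, P1=5, P2=6, P3=1, P4=1, P5=1, P6=2, P7=2) → (P0=6, P1=5, P2=6, P3=1, P4=3, P5=1, P6=0, P7=2)
step 5: fire T3:  (P0=6, P1=5, P2=6, P3=1, P4=3, P5=1, P6=0, P7=2) → (P0=6, P1=6, P2=4, P3=1, P4=3, P5=1, P6=0, P7=3)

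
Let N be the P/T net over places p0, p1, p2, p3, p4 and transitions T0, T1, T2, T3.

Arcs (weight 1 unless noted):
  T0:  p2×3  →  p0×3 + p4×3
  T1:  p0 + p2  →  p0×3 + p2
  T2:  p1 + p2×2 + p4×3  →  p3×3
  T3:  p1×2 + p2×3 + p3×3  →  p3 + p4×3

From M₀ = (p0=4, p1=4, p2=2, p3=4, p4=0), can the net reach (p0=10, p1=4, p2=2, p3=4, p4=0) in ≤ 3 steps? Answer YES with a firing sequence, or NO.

YES — reachable via ⟨T1, T1, T1⟩ (3 firings)

step 1: fire T1:  (p0=4, p1=4, p2=2, p3=4, p4=0) → (p0=6, p1=4, p2=2, p3=4, p4=0)
step 2: fire T1:  (p0=6, p1=4, p2=2, p3=4, p4=0) → (p0=8, p1=4, p2=2, p3=4, p4=0)
step 3: fire T1:  (p0=8, p1=4, p2=2, p3=4, p4=0) → (p0=10, p1=4, p2=2, p3=4, p4=0)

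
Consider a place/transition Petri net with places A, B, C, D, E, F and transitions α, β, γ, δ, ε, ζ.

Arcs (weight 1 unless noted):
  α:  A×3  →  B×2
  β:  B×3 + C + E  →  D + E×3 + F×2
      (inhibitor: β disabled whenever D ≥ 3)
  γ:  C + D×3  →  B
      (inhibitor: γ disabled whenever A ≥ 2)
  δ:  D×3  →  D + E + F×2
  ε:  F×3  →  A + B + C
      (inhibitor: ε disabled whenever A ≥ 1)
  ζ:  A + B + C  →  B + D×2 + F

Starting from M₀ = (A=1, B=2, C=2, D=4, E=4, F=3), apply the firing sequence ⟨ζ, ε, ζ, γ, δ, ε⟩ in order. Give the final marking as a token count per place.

(A=1, B=5, C=1, D=3, E=5, F=1)

step 1: fire ζ:  (A=1, B=2, C=2, D=4, E=4, F=3) → (A=0, B=2, C=1, D=6, E=4, F=4)
step 2: fire ε:  (A=0, B=2, C=1, D=6, E=4, F=4) → (A=1, B=3, C=2, D=6, E=4, F=1)
step 3: fire ζ:  (A=1, B=3, C=2, D=6, E=4, F=1) → (A=0, B=3, C=1, D=8, E=4, F=2)
step 4: fire γ:  (A=0, B=3, C=1, D=8, E=4, F=2) → (A=0, B=4, C=0, D=5, E=4, F=2)
step 5: fire δ:  (A=0, B=4, C=0, D=5, E=4, F=2) → (A=0, B=4, C=0, D=3, E=5, F=4)
step 6: fire ε:  (A=0, B=4, C=0, D=3, E=5, F=4) → (A=1, B=5, C=1, D=3, E=5, F=1)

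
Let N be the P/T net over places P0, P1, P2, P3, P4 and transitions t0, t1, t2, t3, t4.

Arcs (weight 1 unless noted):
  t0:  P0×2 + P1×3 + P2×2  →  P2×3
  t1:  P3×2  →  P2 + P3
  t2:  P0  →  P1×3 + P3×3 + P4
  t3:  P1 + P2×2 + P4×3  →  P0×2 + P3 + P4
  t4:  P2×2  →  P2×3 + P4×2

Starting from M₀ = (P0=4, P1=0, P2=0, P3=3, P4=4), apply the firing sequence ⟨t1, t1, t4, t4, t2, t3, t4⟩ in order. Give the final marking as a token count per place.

(P0=5, P1=2, P2=3, P3=5, P4=9)

step 1: fire t1:  (P0=4, P1=0, P2=0, P3=3, P4=4) → (P0=4, P1=0, P2=1, P3=2, P4=4)
step 2: fire t1:  (P0=4, P1=0, P2=1, P3=2, P4=4) → (P0=4, P1=0, P2=2, P3=1, P4=4)
step 3: fire t4:  (P0=4, P1=0, P2=2, P3=1, P4=4) → (P0=4, P1=0, P2=3, P3=1, P4=6)
step 4: fire t4:  (P0=4, P1=0, P2=3, P3=1, P4=6) → (P0=4, P1=0, P2=4, P3=1, P4=8)
step 5: fire t2:  (P0=4, P1=0, P2=4, P3=1, P4=8) → (P0=3, P1=3, P2=4, P3=4, P4=9)
step 6: fire t3:  (P0=3, P1=3, P2=4, P3=4, P4=9) → (P0=5, P1=2, P2=2, P3=5, P4=7)
step 7: fire t4:  (P0=5, P1=2, P2=2, P3=5, P4=7) → (P0=5, P1=2, P2=3, P3=5, P4=9)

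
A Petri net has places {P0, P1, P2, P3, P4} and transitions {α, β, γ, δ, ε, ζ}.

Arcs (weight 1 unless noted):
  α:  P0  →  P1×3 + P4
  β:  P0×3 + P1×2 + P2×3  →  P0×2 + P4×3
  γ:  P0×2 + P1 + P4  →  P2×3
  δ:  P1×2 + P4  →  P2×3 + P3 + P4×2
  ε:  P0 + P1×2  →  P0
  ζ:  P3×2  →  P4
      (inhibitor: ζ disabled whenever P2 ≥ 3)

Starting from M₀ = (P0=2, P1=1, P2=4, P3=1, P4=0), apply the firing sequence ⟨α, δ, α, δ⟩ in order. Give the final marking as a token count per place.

step 1: fire α:  (P0=2, P1=1, P2=4, P3=1, P4=0) → (P0=1, P1=4, P2=4, P3=1, P4=1)
step 2: fire δ:  (P0=1, P1=4, P2=4, P3=1, P4=1) → (P0=1, P1=2, P2=7, P3=2, P4=2)
step 3: fire α:  (P0=1, P1=2, P2=7, P3=2, P4=2) → (P0=0, P1=5, P2=7, P3=2, P4=3)
step 4: fire δ:  (P0=0, P1=5, P2=7, P3=2, P4=3) → (P0=0, P1=3, P2=10, P3=3, P4=4)

(P0=0, P1=3, P2=10, P3=3, P4=4)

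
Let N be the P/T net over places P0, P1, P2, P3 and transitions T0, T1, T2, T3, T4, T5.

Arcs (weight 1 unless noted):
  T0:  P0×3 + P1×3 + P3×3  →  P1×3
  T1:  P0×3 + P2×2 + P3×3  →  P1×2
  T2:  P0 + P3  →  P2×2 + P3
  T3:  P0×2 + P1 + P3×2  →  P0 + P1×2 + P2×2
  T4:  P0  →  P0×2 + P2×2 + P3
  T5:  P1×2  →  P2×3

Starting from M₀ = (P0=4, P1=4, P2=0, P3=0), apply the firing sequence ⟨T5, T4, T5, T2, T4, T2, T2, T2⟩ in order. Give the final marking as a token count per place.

(P0=2, P1=0, P2=18, P3=2)

step 1: fire T5:  (P0=4, P1=4, P2=0, P3=0) → (P0=4, P1=2, P2=3, P3=0)
step 2: fire T4:  (P0=4, P1=2, P2=3, P3=0) → (P0=5, P1=2, P2=5, P3=1)
step 3: fire T5:  (P0=5, P1=2, P2=5, P3=1) → (P0=5, P1=0, P2=8, P3=1)
step 4: fire T2:  (P0=5, P1=0, P2=8, P3=1) → (P0=4, P1=0, P2=10, P3=1)
step 5: fire T4:  (P0=4, P1=0, P2=10, P3=1) → (P0=5, P1=0, P2=12, P3=2)
step 6: fire T2:  (P0=5, P1=0, P2=12, P3=2) → (P0=4, P1=0, P2=14, P3=2)
step 7: fire T2:  (P0=4, P1=0, P2=14, P3=2) → (P0=3, P1=0, P2=16, P3=2)
step 8: fire T2:  (P0=3, P1=0, P2=16, P3=2) → (P0=2, P1=0, P2=18, P3=2)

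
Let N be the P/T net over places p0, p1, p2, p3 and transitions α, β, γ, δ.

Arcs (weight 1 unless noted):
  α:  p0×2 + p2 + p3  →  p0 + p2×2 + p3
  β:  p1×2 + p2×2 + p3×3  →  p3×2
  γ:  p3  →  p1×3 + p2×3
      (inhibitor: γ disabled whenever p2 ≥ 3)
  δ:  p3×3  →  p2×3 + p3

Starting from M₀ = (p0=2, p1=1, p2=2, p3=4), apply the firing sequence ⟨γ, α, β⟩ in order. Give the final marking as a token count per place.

(p0=1, p1=2, p2=4, p3=2)

step 1: fire γ:  (p0=2, p1=1, p2=2, p3=4) → (p0=2, p1=4, p2=5, p3=3)
step 2: fire α:  (p0=2, p1=4, p2=5, p3=3) → (p0=1, p1=4, p2=6, p3=3)
step 3: fire β:  (p0=1, p1=4, p2=6, p3=3) → (p0=1, p1=2, p2=4, p3=2)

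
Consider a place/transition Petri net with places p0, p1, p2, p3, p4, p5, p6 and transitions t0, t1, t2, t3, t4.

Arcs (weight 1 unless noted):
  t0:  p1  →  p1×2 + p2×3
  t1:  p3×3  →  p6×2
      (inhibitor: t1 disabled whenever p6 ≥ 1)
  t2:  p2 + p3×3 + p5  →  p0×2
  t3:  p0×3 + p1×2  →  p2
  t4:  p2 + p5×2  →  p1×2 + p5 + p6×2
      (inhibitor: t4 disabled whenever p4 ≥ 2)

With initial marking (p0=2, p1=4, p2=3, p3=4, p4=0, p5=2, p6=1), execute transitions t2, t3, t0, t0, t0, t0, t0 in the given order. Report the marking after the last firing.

step 1: fire t2:  (p0=2, p1=4, p2=3, p3=4, p4=0, p5=2, p6=1) → (p0=4, p1=4, p2=2, p3=1, p4=0, p5=1, p6=1)
step 2: fire t3:  (p0=4, p1=4, p2=2, p3=1, p4=0, p5=1, p6=1) → (p0=1, p1=2, p2=3, p3=1, p4=0, p5=1, p6=1)
step 3: fire t0:  (p0=1, p1=2, p2=3, p3=1, p4=0, p5=1, p6=1) → (p0=1, p1=3, p2=6, p3=1, p4=0, p5=1, p6=1)
step 4: fire t0:  (p0=1, p1=3, p2=6, p3=1, p4=0, p5=1, p6=1) → (p0=1, p1=4, p2=9, p3=1, p4=0, p5=1, p6=1)
step 5: fire t0:  (p0=1, p1=4, p2=9, p3=1, p4=0, p5=1, p6=1) → (p0=1, p1=5, p2=12, p3=1, p4=0, p5=1, p6=1)
step 6: fire t0:  (p0=1, p1=5, p2=12, p3=1, p4=0, p5=1, p6=1) → (p0=1, p1=6, p2=15, p3=1, p4=0, p5=1, p6=1)
step 7: fire t0:  (p0=1, p1=6, p2=15, p3=1, p4=0, p5=1, p6=1) → (p0=1, p1=7, p2=18, p3=1, p4=0, p5=1, p6=1)

(p0=1, p1=7, p2=18, p3=1, p4=0, p5=1, p6=1)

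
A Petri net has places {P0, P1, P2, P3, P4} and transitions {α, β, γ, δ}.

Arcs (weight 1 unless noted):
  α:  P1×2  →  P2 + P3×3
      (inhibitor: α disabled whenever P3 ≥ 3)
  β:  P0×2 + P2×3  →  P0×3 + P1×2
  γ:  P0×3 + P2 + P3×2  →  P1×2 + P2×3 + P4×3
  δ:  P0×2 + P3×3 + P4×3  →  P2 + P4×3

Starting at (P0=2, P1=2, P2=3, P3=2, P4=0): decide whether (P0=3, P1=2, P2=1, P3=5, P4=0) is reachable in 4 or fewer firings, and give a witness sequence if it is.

step 1: fire α:  (P0=2, P1=2, P2=3, P3=2, P4=0) → (P0=2, P1=0, P2=4, P3=5, P4=0)
step 2: fire β:  (P0=2, P1=0, P2=4, P3=5, P4=0) → (P0=3, P1=2, P2=1, P3=5, P4=0)

YES — reachable via ⟨α, β⟩ (2 firings)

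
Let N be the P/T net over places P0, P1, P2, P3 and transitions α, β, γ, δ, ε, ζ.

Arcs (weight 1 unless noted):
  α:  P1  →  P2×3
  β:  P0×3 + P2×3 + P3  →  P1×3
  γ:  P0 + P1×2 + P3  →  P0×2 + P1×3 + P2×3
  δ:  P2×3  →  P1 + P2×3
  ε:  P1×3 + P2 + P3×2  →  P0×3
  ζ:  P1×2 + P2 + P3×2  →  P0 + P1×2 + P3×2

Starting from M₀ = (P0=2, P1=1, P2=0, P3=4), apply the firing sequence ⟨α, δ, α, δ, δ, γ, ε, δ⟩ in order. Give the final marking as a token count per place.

(P0=6, P1=1, P2=8, P3=1)

step 1: fire α:  (P0=2, P1=1, P2=0, P3=4) → (P0=2, P1=0, P2=3, P3=4)
step 2: fire δ:  (P0=2, P1=0, P2=3, P3=4) → (P0=2, P1=1, P2=3, P3=4)
step 3: fire α:  (P0=2, P1=1, P2=3, P3=4) → (P0=2, P1=0, P2=6, P3=4)
step 4: fire δ:  (P0=2, P1=0, P2=6, P3=4) → (P0=2, P1=1, P2=6, P3=4)
step 5: fire δ:  (P0=2, P1=1, P2=6, P3=4) → (P0=2, P1=2, P2=6, P3=4)
step 6: fire γ:  (P0=2, P1=2, P2=6, P3=4) → (P0=3, P1=3, P2=9, P3=3)
step 7: fire ε:  (P0=3, P1=3, P2=9, P3=3) → (P0=6, P1=0, P2=8, P3=1)
step 8: fire δ:  (P0=6, P1=0, P2=8, P3=1) → (P0=6, P1=1, P2=8, P3=1)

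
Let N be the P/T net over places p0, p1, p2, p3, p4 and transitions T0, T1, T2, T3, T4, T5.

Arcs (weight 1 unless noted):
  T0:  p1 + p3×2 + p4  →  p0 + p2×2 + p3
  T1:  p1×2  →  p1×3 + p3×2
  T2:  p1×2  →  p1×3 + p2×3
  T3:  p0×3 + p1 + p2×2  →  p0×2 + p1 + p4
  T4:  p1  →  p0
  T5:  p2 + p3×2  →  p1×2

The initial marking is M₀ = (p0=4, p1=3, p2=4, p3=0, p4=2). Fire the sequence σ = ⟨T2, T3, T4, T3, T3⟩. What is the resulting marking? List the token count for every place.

(p0=2, p1=3, p2=1, p3=0, p4=5)

step 1: fire T2:  (p0=4, p1=3, p2=4, p3=0, p4=2) → (p0=4, p1=4, p2=7, p3=0, p4=2)
step 2: fire T3:  (p0=4, p1=4, p2=7, p3=0, p4=2) → (p0=3, p1=4, p2=5, p3=0, p4=3)
step 3: fire T4:  (p0=3, p1=4, p2=5, p3=0, p4=3) → (p0=4, p1=3, p2=5, p3=0, p4=3)
step 4: fire T3:  (p0=4, p1=3, p2=5, p3=0, p4=3) → (p0=3, p1=3, p2=3, p3=0, p4=4)
step 5: fire T3:  (p0=3, p1=3, p2=3, p3=0, p4=4) → (p0=2, p1=3, p2=1, p3=0, p4=5)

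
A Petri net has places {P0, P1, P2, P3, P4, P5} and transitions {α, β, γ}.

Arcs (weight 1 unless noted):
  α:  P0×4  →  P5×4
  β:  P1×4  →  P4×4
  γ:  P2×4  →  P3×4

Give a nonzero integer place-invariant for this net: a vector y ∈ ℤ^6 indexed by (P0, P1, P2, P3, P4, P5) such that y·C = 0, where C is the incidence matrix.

Incidence matrix C (rows=places, cols=transitions):
        α    β    γ
   P0  -4    0    0
   P1   0   -4    0
   P2   0    0   -4
   P3   0    0    4
   P4   0    4    0
   P5   4    0    0

Candidate y = [0, 0, 1, 1, 0, 0]; check y·C column-wise:
  col α: 0·-4 + 1·0 + 1·0 + 0·4 = 0
  col β: 0·-4 + 1·0 + 1·0 + 0·4 = 0
  col γ: 1·-4 + 1·4 = 0

y = (P0:0, P1:0, P2:1, P3:1, P4:0, P5:0)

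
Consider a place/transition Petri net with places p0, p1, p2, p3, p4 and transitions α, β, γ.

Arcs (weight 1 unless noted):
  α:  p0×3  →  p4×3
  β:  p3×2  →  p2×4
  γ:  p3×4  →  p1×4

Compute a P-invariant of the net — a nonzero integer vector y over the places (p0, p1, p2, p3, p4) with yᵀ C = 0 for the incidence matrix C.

y = (p0:0, p1:2, p2:1, p3:2, p4:0)

Incidence matrix C (rows=places, cols=transitions):
        α    β    γ
   p0  -3    0    0
   p1   0    0    4
   p2   0    4    0
   p3   0   -2   -4
   p4   3    0    0

Candidate y = [0, 2, 1, 2, 0]; check y·C column-wise:
  col α: 0·-3 + 2·0 + 1·0 + 2·0 + 0·3 = 0
  col β: 2·0 + 1·4 + 2·-2 = 0
  col γ: 2·4 + 1·0 + 2·-4 = 0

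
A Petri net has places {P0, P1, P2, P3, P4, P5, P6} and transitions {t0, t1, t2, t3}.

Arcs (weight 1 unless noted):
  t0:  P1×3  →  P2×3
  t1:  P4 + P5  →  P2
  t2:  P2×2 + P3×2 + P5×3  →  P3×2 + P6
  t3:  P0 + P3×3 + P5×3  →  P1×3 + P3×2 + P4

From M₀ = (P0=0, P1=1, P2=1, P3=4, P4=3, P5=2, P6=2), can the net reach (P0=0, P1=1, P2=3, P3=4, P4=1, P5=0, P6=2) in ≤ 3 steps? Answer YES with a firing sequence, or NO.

YES — reachable via ⟨t1, t1⟩ (2 firings)

step 1: fire t1:  (P0=0, P1=1, P2=1, P3=4, P4=3, P5=2, P6=2) → (P0=0, P1=1, P2=2, P3=4, P4=2, P5=1, P6=2)
step 2: fire t1:  (P0=0, P1=1, P2=2, P3=4, P4=2, P5=1, P6=2) → (P0=0, P1=1, P2=3, P3=4, P4=1, P5=0, P6=2)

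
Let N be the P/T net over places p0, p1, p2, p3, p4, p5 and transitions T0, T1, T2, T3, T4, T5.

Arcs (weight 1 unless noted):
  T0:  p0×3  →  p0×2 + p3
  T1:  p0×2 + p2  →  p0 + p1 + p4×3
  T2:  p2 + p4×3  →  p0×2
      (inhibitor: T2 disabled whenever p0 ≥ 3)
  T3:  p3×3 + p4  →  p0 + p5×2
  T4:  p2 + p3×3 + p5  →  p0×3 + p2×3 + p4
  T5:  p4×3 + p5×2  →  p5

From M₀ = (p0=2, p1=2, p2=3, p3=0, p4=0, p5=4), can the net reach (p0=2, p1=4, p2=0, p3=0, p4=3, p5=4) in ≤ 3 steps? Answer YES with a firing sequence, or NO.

YES — reachable via ⟨T1, T2, T1⟩ (3 firings)

step 1: fire T1:  (p0=2, p1=2, p2=3, p3=0, p4=0, p5=4) → (p0=1, p1=3, p2=2, p3=0, p4=3, p5=4)
step 2: fire T2:  (p0=1, p1=3, p2=2, p3=0, p4=3, p5=4) → (p0=3, p1=3, p2=1, p3=0, p4=0, p5=4)
step 3: fire T1:  (p0=3, p1=3, p2=1, p3=0, p4=0, p5=4) → (p0=2, p1=4, p2=0, p3=0, p4=3, p5=4)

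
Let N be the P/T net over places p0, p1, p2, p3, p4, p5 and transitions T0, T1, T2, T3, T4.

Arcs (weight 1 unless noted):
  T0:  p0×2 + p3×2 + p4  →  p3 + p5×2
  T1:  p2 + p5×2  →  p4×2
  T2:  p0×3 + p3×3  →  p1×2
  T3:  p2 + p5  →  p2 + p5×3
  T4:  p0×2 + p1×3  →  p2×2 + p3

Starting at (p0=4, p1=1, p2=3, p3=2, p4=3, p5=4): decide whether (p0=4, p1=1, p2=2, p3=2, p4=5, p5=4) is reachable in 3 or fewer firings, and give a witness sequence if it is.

YES — reachable via ⟨T1, T3⟩ (2 firings)

step 1: fire T1:  (p0=4, p1=1, p2=3, p3=2, p4=3, p5=4) → (p0=4, p1=1, p2=2, p3=2, p4=5, p5=2)
step 2: fire T3:  (p0=4, p1=1, p2=2, p3=2, p4=5, p5=2) → (p0=4, p1=1, p2=2, p3=2, p4=5, p5=4)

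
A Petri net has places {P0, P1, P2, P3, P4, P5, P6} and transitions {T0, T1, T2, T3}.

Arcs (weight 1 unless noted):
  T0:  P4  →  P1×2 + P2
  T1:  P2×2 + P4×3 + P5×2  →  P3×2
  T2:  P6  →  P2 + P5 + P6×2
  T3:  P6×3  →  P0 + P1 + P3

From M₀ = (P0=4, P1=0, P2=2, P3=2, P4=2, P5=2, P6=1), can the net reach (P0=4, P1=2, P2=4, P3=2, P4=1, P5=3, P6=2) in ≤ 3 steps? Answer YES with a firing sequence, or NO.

YES — reachable via ⟨T0, T2⟩ (2 firings)

step 1: fire T0:  (P0=4, P1=0, P2=2, P3=2, P4=2, P5=2, P6=1) → (P0=4, P1=2, P2=3, P3=2, P4=1, P5=2, P6=1)
step 2: fire T2:  (P0=4, P1=2, P2=3, P3=2, P4=1, P5=2, P6=1) → (P0=4, P1=2, P2=4, P3=2, P4=1, P5=3, P6=2)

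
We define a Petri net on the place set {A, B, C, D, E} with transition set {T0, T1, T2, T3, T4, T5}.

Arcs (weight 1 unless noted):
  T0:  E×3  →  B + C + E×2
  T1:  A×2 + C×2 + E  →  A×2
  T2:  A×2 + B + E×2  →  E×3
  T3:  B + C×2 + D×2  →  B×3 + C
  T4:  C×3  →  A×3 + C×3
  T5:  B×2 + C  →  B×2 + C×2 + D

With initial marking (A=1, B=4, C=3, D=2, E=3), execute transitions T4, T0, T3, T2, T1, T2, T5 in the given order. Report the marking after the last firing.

(A=0, B=5, C=2, D=1, E=3)

step 1: fire T4:  (A=1, B=4, C=3, D=2, E=3) → (A=4, B=4, C=3, D=2, E=3)
step 2: fire T0:  (A=4, B=4, C=3, D=2, E=3) → (A=4, B=5, C=4, D=2, E=2)
step 3: fire T3:  (A=4, B=5, C=4, D=2, E=2) → (A=4, B=7, C=3, D=0, E=2)
step 4: fire T2:  (A=4, B=7, C=3, D=0, E=2) → (A=2, B=6, C=3, D=0, E=3)
step 5: fire T1:  (A=2, B=6, C=3, D=0, E=3) → (A=2, B=6, C=1, D=0, E=2)
step 6: fire T2:  (A=2, B=6, C=1, D=0, E=2) → (A=0, B=5, C=1, D=0, E=3)
step 7: fire T5:  (A=0, B=5, C=1, D=0, E=3) → (A=0, B=5, C=2, D=1, E=3)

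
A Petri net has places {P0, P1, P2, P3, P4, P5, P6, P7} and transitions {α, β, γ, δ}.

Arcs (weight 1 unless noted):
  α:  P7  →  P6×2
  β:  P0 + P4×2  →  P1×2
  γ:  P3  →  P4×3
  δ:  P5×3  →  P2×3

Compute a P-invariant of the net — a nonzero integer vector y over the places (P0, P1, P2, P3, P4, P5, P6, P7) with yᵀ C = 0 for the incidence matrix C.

Incidence matrix C (rows=places, cols=transitions):
        α    β    γ    δ
   P0   0   -1    0    0
   P1   0    2    0    0
   P2   0    0    0    3
   P3   0    0   -1    0
   P4   0   -2    3    0
   P5   0    0    0   -3
   P6   2    0    0    0
   P7  -1    0    0    0

Candidate y = [2, 1, 0, 0, 0, 0, 0, 0]; check y·C column-wise:
  col α: 2·0 + 1·0 + 0·2 + 0·-1 = 0
  col β: 2·-1 + 1·2 + 0·-2 = 0
  col γ: 2·0 + 1·0 + 0·-1 + 0·3 = 0
  col δ: 2·0 + 1·0 + 0·3 + 0·-3 = 0

y = (P0:2, P1:1, P2:0, P3:0, P4:0, P5:0, P6:0, P7:0)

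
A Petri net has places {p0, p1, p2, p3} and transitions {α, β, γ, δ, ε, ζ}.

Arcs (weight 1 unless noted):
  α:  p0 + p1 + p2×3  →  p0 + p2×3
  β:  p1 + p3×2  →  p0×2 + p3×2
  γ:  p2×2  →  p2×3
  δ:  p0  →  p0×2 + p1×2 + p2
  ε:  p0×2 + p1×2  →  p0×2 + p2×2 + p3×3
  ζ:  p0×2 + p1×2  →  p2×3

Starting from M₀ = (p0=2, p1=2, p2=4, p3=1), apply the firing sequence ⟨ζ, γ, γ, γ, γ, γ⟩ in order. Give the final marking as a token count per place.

(p0=0, p1=0, p2=12, p3=1)

step 1: fire ζ:  (p0=2, p1=2, p2=4, p3=1) → (p0=0, p1=0, p2=7, p3=1)
step 2: fire γ:  (p0=0, p1=0, p2=7, p3=1) → (p0=0, p1=0, p2=8, p3=1)
step 3: fire γ:  (p0=0, p1=0, p2=8, p3=1) → (p0=0, p1=0, p2=9, p3=1)
step 4: fire γ:  (p0=0, p1=0, p2=9, p3=1) → (p0=0, p1=0, p2=10, p3=1)
step 5: fire γ:  (p0=0, p1=0, p2=10, p3=1) → (p0=0, p1=0, p2=11, p3=1)
step 6: fire γ:  (p0=0, p1=0, p2=11, p3=1) → (p0=0, p1=0, p2=12, p3=1)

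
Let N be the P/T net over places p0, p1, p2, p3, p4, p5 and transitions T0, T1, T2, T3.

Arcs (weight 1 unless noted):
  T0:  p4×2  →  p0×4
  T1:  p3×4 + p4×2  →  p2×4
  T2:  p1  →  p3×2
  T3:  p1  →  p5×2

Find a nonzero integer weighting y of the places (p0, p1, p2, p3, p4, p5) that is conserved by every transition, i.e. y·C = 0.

y = (p0:1, p1:0, p2:1, p3:0, p4:2, p5:0)

Incidence matrix C (rows=places, cols=transitions):
       T0   T1   T2   T3
   p0   4    0    0    0
   p1   0    0   -1   -1
   p2   0    4    0    0
   p3   0   -4    2    0
   p4  -2   -2    0    0
   p5   0    0    0    2

Candidate y = [1, 0, 1, 0, 2, 0]; check y·C column-wise:
  col T0: 1·4 + 1·0 + 2·-2 = 0
  col T1: 1·0 + 1·4 + 0·-4 + 2·-2 = 0
  col T2: 1·0 + 0·-1 + 1·0 + 0·2 + 2·0 = 0
  col T3: 1·0 + 0·-1 + 1·0 + 2·0 + 0·2 = 0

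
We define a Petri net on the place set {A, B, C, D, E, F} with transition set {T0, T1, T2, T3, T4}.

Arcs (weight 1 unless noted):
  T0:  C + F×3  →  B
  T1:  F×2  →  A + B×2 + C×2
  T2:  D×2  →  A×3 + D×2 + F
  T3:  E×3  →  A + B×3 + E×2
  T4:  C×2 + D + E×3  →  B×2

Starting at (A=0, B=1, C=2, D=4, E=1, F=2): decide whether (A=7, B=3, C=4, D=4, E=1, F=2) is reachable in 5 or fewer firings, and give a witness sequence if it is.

step 1: fire T1:  (A=0, B=1, C=2, D=4, E=1, F=2) → (A=1, B=3, C=4, D=4, E=1, F=0)
step 2: fire T2:  (A=1, B=3, C=4, D=4, E=1, F=0) → (A=4, B=3, C=4, D=4, E=1, F=1)
step 3: fire T2:  (A=4, B=3, C=4, D=4, E=1, F=1) → (A=7, B=3, C=4, D=4, E=1, F=2)

YES — reachable via ⟨T1, T2, T2⟩ (3 firings)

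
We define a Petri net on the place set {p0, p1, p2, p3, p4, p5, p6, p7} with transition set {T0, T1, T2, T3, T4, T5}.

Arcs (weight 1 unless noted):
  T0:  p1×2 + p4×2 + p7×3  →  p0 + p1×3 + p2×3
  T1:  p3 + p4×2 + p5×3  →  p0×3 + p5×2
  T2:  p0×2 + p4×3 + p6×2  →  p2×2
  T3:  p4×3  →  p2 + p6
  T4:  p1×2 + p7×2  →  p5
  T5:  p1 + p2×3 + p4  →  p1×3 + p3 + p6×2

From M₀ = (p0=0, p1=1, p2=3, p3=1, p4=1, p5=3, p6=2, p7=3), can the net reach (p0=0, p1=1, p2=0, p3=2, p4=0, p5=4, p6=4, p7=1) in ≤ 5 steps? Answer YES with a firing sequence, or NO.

step 1: fire T5:  (p0=0, p1=1, p2=3, p3=1, p4=1, p5=3, p6=2, p7=3) → (p0=0, p1=3, p2=0, p3=2, p4=0, p5=3, p6=4, p7=3)
step 2: fire T4:  (p0=0, p1=3, p2=0, p3=2, p4=0, p5=3, p6=4, p7=3) → (p0=0, p1=1, p2=0, p3=2, p4=0, p5=4, p6=4, p7=1)

YES — reachable via ⟨T5, T4⟩ (2 firings)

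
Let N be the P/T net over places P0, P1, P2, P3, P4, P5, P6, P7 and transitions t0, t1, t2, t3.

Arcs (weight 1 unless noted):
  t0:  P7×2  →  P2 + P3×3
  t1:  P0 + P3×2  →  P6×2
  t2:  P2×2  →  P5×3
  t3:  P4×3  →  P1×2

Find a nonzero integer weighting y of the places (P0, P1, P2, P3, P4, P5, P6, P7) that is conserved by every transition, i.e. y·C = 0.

Incidence matrix C (rows=places, cols=transitions):
       t0   t1   t2   t3
   P0   0   -1    0    0
   P1   0    0    0    2
   P2   1    0   -2    0
   P3   3   -2    0    0
   P4   0    0    0   -3
   P5   0    0    3    0
   P6   0    2    0    0
   P7  -2    0    0    0

Candidate y = [0, 3, 0, 0, 2, 0, 0, 0]; check y·C column-wise:
  col t0: 3·0 + 0·1 + 0·3 + 2·0 + 0·-2 = 0
  col t1: 0·-1 + 3·0 + 0·-2 + 2·0 + 0·2 = 0
  col t2: 3·0 + 0·-2 + 2·0 + 0·3 = 0
  col t3: 3·2 + 2·-3 = 0

y = (P0:0, P1:3, P2:0, P3:0, P4:2, P5:0, P6:0, P7:0)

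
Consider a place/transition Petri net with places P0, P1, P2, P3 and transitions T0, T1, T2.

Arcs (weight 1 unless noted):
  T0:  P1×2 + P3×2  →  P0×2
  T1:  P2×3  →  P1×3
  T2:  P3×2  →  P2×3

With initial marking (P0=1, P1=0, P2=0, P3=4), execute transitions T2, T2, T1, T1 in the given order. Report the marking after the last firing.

step 1: fire T2:  (P0=1, P1=0, P2=0, P3=4) → (P0=1, P1=0, P2=3, P3=2)
step 2: fire T2:  (P0=1, P1=0, P2=3, P3=2) → (P0=1, P1=0, P2=6, P3=0)
step 3: fire T1:  (P0=1, P1=0, P2=6, P3=0) → (P0=1, P1=3, P2=3, P3=0)
step 4: fire T1:  (P0=1, P1=3, P2=3, P3=0) → (P0=1, P1=6, P2=0, P3=0)

(P0=1, P1=6, P2=0, P3=0)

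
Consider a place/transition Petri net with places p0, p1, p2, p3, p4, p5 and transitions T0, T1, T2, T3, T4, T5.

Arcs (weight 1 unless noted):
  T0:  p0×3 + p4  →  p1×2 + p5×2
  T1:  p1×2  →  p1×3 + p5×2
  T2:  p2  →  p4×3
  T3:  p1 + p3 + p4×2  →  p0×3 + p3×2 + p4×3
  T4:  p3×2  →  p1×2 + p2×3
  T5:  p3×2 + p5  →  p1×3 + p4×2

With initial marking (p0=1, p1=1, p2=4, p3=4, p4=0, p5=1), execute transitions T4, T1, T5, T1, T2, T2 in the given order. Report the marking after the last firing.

(p0=1, p1=8, p2=5, p3=0, p4=8, p5=4)

step 1: fire T4:  (p0=1, p1=1, p2=4, p3=4, p4=0, p5=1) → (p0=1, p1=3, p2=7, p3=2, p4=0, p5=1)
step 2: fire T1:  (p0=1, p1=3, p2=7, p3=2, p4=0, p5=1) → (p0=1, p1=4, p2=7, p3=2, p4=0, p5=3)
step 3: fire T5:  (p0=1, p1=4, p2=7, p3=2, p4=0, p5=3) → (p0=1, p1=7, p2=7, p3=0, p4=2, p5=2)
step 4: fire T1:  (p0=1, p1=7, p2=7, p3=0, p4=2, p5=2) → (p0=1, p1=8, p2=7, p3=0, p4=2, p5=4)
step 5: fire T2:  (p0=1, p1=8, p2=7, p3=0, p4=2, p5=4) → (p0=1, p1=8, p2=6, p3=0, p4=5, p5=4)
step 6: fire T2:  (p0=1, p1=8, p2=6, p3=0, p4=5, p5=4) → (p0=1, p1=8, p2=5, p3=0, p4=8, p5=4)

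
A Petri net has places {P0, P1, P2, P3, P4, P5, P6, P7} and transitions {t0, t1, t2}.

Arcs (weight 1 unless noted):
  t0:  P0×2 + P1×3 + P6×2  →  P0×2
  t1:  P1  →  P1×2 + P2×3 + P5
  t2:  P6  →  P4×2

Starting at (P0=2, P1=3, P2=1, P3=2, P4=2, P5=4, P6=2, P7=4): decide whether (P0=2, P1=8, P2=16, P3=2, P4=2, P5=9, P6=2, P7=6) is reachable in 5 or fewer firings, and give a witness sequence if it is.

depth 0: 1 marking
depth 1: 4 markings reached so far
depth 2: 8 markings reached so far
depth 3: 12 markings reached so far
depth 4: 16 markings reached so far
depth 5: 20 markings reached so far
target is not among the 20 markings reachable within 5 steps

NO — not reachable within 5 firings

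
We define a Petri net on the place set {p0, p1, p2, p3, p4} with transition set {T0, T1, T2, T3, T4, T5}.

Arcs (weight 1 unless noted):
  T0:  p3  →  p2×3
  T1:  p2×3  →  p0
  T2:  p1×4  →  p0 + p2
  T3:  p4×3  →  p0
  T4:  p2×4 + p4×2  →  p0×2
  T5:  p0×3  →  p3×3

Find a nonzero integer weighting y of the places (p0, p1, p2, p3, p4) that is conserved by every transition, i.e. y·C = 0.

Incidence matrix C (rows=places, cols=transitions):
       T0   T1   T2   T3   T4   T5
   p0   0    1    1    1    2   -3
   p1   0    0   -4    0    0    0
   p2   3   -3    1    0   -4    0
   p3  -1    0    0    0    0    3
   p4   0    0    0   -3   -2    0

Candidate y = [3, 1, 1, 3, 1]; check y·C column-wise:
  col T0: 3·0 + 1·0 + 1·3 + 3·-1 + 1·0 = 0
  col T1: 3·1 + 1·0 + 1·-3 + 3·0 + 1·0 = 0
  col T2: 3·1 + 1·-4 + 1·1 + 3·0 + 1·0 = 0
  col T3: 3·1 + 1·0 + 1·0 + 3·0 + 1·-3 = 0
  col T4: 3·2 + 1·0 + 1·-4 + 3·0 + 1·-2 = 0
  col T5: 3·-3 + 1·0 + 1·0 + 3·3 + 1·0 = 0

y = (p0:3, p1:1, p2:1, p3:3, p4:1)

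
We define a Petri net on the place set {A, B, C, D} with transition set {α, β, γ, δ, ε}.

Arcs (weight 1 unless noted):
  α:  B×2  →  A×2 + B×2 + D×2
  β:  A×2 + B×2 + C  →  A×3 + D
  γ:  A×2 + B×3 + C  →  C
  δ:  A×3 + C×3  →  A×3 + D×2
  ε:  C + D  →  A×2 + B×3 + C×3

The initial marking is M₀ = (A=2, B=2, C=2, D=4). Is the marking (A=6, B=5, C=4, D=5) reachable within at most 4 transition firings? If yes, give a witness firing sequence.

YES — reachable via ⟨α, ε⟩ (2 firings)

step 1: fire α:  (A=2, B=2, C=2, D=4) → (A=4, B=2, C=2, D=6)
step 2: fire ε:  (A=4, B=2, C=2, D=6) → (A=6, B=5, C=4, D=5)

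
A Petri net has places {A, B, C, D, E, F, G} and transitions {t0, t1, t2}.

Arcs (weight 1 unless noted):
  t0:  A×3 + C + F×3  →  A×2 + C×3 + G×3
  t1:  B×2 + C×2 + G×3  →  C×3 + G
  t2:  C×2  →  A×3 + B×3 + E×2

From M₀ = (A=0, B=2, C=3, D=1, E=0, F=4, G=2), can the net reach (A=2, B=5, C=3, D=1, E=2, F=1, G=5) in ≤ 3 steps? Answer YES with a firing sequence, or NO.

YES — reachable via ⟨t2, t0⟩ (2 firings)

step 1: fire t2:  (A=0, B=2, C=3, D=1, E=0, F=4, G=2) → (A=3, B=5, C=1, D=1, E=2, F=4, G=2)
step 2: fire t0:  (A=3, B=5, C=1, D=1, E=2, F=4, G=2) → (A=2, B=5, C=3, D=1, E=2, F=1, G=5)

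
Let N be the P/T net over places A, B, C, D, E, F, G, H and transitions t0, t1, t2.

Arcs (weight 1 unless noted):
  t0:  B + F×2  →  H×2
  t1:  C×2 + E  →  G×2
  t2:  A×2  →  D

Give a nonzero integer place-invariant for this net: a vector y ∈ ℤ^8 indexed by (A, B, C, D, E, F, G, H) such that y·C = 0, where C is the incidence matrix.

Incidence matrix C (rows=places, cols=transitions):
       t0   t1   t2
    A   0    0   -2
    B  -1    0    0
    C   0   -2    0
    D   0    0    1
    E   0   -1    0
    F  -2    0    0
    G   0    2    0
    H   2    0    0

Candidate y = [1, 0, 0, 2, 0, 0, 0, 0]; check y·C column-wise:
  col t0: 1·0 + 0·-1 + 2·0 + 0·-2 + 0·2 = 0
  col t1: 1·0 + 0·-2 + 2·0 + 0·-1 + 0·2 = 0
  col t2: 1·-2 + 2·1 = 0

y = (A:1, B:0, C:0, D:2, E:0, F:0, G:0, H:0)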